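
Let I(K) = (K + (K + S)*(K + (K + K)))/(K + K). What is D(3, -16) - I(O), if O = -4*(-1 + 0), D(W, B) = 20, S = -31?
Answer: 60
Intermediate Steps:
O = 4 (O = -4*(-1) = 4)
I(K) = (K + 3*K*(-31 + K))/(2*K) (I(K) = (K + (K - 31)*(K + (K + K)))/(K + K) = (K + (-31 + K)*(K + 2*K))/((2*K)) = (K + (-31 + K)*(3*K))*(1/(2*K)) = (K + 3*K*(-31 + K))*(1/(2*K)) = (K + 3*K*(-31 + K))/(2*K))
D(3, -16) - I(O) = 20 - (-46 + (3/2)*4) = 20 - (-46 + 6) = 20 - 1*(-40) = 20 + 40 = 60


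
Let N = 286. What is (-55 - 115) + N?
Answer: 116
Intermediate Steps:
(-55 - 115) + N = (-55 - 115) + 286 = -170 + 286 = 116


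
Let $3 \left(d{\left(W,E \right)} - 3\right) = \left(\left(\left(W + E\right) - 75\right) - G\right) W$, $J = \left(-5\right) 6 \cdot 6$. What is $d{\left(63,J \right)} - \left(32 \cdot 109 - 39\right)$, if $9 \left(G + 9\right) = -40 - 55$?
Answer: $- \frac{21202}{3} \approx -7067.3$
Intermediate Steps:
$G = - \frac{176}{9}$ ($G = -9 + \frac{-40 - 55}{9} = -9 + \frac{1}{9} \left(-95\right) = -9 - \frac{95}{9} = - \frac{176}{9} \approx -19.556$)
$J = -180$ ($J = \left(-30\right) 6 = -180$)
$d{\left(W,E \right)} = 3 + \frac{W \left(- \frac{499}{9} + E + W\right)}{3}$ ($d{\left(W,E \right)} = 3 + \frac{\left(\left(\left(W + E\right) - 75\right) - - \frac{176}{9}\right) W}{3} = 3 + \frac{\left(\left(\left(E + W\right) - 75\right) + \frac{176}{9}\right) W}{3} = 3 + \frac{\left(\left(-75 + E + W\right) + \frac{176}{9}\right) W}{3} = 3 + \frac{\left(- \frac{499}{9} + E + W\right) W}{3} = 3 + \frac{W \left(- \frac{499}{9} + E + W\right)}{3}$)
$d{\left(63,J \right)} - \left(32 \cdot 109 - 39\right) = \left(3 - \frac{3493}{3} + \frac{63^{2}}{3} + \frac{1}{3} \left(-180\right) 63\right) - \left(32 \cdot 109 - 39\right) = \left(3 - \frac{3493}{3} + \frac{1}{3} \cdot 3969 - 3780\right) - \left(3488 - 39\right) = \left(3 - \frac{3493}{3} + 1323 - 3780\right) - 3449 = - \frac{10855}{3} - 3449 = - \frac{21202}{3}$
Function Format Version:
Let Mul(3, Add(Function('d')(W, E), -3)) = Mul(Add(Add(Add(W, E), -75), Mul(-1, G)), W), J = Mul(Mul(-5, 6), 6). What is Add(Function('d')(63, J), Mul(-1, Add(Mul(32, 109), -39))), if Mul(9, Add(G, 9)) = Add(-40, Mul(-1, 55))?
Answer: Rational(-21202, 3) ≈ -7067.3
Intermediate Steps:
G = Rational(-176, 9) (G = Add(-9, Mul(Rational(1, 9), Add(-40, Mul(-1, 55)))) = Add(-9, Mul(Rational(1, 9), Add(-40, -55))) = Add(-9, Mul(Rational(1, 9), -95)) = Add(-9, Rational(-95, 9)) = Rational(-176, 9) ≈ -19.556)
J = -180 (J = Mul(-30, 6) = -180)
Function('d')(W, E) = Add(3, Mul(Rational(1, 3), W, Add(Rational(-499, 9), E, W))) (Function('d')(W, E) = Add(3, Mul(Rational(1, 3), Mul(Add(Add(Add(W, E), -75), Mul(-1, Rational(-176, 9))), W))) = Add(3, Mul(Rational(1, 3), Mul(Add(Add(Add(E, W), -75), Rational(176, 9)), W))) = Add(3, Mul(Rational(1, 3), Mul(Add(Add(-75, E, W), Rational(176, 9)), W))) = Add(3, Mul(Rational(1, 3), Mul(Add(Rational(-499, 9), E, W), W))) = Add(3, Mul(Rational(1, 3), Mul(W, Add(Rational(-499, 9), E, W)))) = Add(3, Mul(Rational(1, 3), W, Add(Rational(-499, 9), E, W))))
Add(Function('d')(63, J), Mul(-1, Add(Mul(32, 109), -39))) = Add(Add(3, Mul(Rational(-499, 27), 63), Mul(Rational(1, 3), Pow(63, 2)), Mul(Rational(1, 3), -180, 63)), Mul(-1, Add(Mul(32, 109), -39))) = Add(Add(3, Rational(-3493, 3), Mul(Rational(1, 3), 3969), -3780), Mul(-1, Add(3488, -39))) = Add(Add(3, Rational(-3493, 3), 1323, -3780), Mul(-1, 3449)) = Add(Rational(-10855, 3), -3449) = Rational(-21202, 3)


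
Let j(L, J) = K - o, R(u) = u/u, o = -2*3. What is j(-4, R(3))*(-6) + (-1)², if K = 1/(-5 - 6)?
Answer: -379/11 ≈ -34.455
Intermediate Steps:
K = -1/11 (K = 1/(-11) = -1/11 ≈ -0.090909)
o = -6
R(u) = 1
j(L, J) = 65/11 (j(L, J) = -1/11 - 1*(-6) = -1/11 + 6 = 65/11)
j(-4, R(3))*(-6) + (-1)² = (65/11)*(-6) + (-1)² = -390/11 + 1 = -379/11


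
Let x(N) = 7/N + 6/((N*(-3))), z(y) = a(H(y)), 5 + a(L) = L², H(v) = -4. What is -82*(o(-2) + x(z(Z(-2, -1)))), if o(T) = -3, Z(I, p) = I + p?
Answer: 2296/11 ≈ 208.73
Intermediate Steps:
a(L) = -5 + L²
z(y) = 11 (z(y) = -5 + (-4)² = -5 + 16 = 11)
x(N) = 5/N (x(N) = 7/N + 6/((-3*N)) = 7/N + 6*(-1/(3*N)) = 7/N - 2/N = 5/N)
-82*(o(-2) + x(z(Z(-2, -1)))) = -82*(-3 + 5/11) = -82*(-28/11) = 2296/11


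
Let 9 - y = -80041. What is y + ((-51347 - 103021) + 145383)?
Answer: 71065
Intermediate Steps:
y = 80050 (y = 9 - 1*(-80041) = 9 + 80041 = 80050)
y + ((-51347 - 103021) + 145383) = 80050 + ((-51347 - 103021) + 145383) = 80050 + (-154368 + 145383) = 80050 - 8985 = 71065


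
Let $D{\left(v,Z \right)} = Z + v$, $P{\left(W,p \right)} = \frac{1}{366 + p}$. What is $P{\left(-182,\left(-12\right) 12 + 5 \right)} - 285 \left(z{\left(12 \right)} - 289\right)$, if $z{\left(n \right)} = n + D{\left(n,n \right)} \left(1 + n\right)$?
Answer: $- \frac{2264324}{227} \approx -9975.0$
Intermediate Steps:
$z{\left(n \right)} = n + 2 n \left(1 + n\right)$ ($z{\left(n \right)} = n + \left(n + n\right) \left(1 + n\right) = n + 2 n \left(1 + n\right)$)
$P{\left(-182,\left(-12\right) 12 + 5 \right)} - 285 \left(z{\left(12 \right)} - 289\right) = \frac{1}{366 + \left(\left(-12\right) 12 + 5\right)} - 285 \left(12 \left(3 + 2 \cdot 12\right) - 289\right) = \frac{1}{366 + \left(-144 + 5\right)} - 285 \left(12 \left(3 + 24\right) - 289\right) = \frac{1}{366 - 139} - 285 \left(12 \cdot 27 - 289\right) = \frac{1}{227} - 285 \left(324 - 289\right) = \frac{1}{227} - 9975 = - \frac{2264324}{227}$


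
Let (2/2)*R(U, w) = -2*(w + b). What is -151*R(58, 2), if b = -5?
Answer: -906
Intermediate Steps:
R(U, w) = 10 - 2*w (R(U, w) = -2*(w - 5) = -2*(-5 + w) = 10 - 2*w)
-151*R(58, 2) = -151*(10 - 2*2) = -151*(10 - 4) = -151*6 = -906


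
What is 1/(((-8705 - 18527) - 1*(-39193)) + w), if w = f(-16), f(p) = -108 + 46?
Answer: 1/11899 ≈ 8.4041e-5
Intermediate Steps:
f(p) = -62
w = -62
1/(((-8705 - 18527) - 1*(-39193)) + w) = 1/(((-8705 - 18527) - 1*(-39193)) - 62) = 1/((-27232 + 39193) - 62) = 1/(11961 - 62) = 1/11899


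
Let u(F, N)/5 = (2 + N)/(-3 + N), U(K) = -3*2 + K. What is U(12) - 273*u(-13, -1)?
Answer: 1389/4 ≈ 347.25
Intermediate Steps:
U(K) = -6 + K
u(F, N) = 5*(2 + N)/(-3 + N) (u(F, N) = 5*((2 + N)/(-3 + N)) = 5*(2 + N)/(-3 + N))
U(12) - 273*u(-13, -1) = (-6 + 12) - 1365*(2 - 1)/(-3 - 1) = 6 - 1365/(-4) = 6 - 1365*(-1)/4 = 6 - 273*(-5/4) = 6 + 1365/4 = 1389/4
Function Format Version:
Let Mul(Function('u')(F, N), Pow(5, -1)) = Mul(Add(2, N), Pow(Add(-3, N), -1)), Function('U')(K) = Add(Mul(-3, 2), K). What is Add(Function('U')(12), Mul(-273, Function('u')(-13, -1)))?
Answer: Rational(1389, 4) ≈ 347.25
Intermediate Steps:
Function('U')(K) = Add(-6, K)
Function('u')(F, N) = Mul(5, Pow(Add(-3, N), -1), Add(2, N)) (Function('u')(F, N) = Mul(5, Mul(Add(2, N), Pow(Add(-3, N), -1))) = Mul(5, Mul(Pow(Add(-3, N), -1), Add(2, N))) = Mul(5, Pow(Add(-3, N), -1), Add(2, N)))
Add(Function('U')(12), Mul(-273, Function('u')(-13, -1))) = Add(Add(-6, 12), Mul(-273, Mul(5, Pow(Add(-3, -1), -1), Add(2, -1)))) = Add(6, Mul(-273, Mul(5, Pow(-4, -1), 1))) = Add(6, Mul(-273, Mul(5, Rational(-1, 4), 1))) = Add(6, Mul(-273, Rational(-5, 4))) = Add(6, Rational(1365, 4)) = Rational(1389, 4)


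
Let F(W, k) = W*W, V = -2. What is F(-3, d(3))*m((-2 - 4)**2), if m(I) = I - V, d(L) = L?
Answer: 342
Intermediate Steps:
F(W, k) = W**2
m(I) = 2 + I (m(I) = I - 1*(-2) = I + 2 = 2 + I)
F(-3, d(3))*m((-2 - 4)**2) = (-3)**2*(2 + (-2 - 4)**2) = 9*(2 + (-6)**2) = 9*(2 + 36) = 9*38 = 342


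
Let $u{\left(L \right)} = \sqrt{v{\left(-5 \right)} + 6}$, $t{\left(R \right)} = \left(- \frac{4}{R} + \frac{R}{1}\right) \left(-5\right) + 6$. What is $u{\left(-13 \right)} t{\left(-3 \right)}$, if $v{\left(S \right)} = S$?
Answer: $\frac{43}{3} \approx 14.333$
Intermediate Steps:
$t{\left(R \right)} = 6 - 5 R + \frac{20}{R}$ ($t{\left(R \right)} = \left(- \frac{4}{R} + R 1\right) \left(-5\right) + 6 = \left(- \frac{4}{R} + R\right) \left(-5\right) + 6 = \left(R - \frac{4}{R}\right) \left(-5\right) + 6 = \left(- 5 R + \frac{20}{R}\right) + 6 = 6 - 5 R + \frac{20}{R}$)
$u{\left(L \right)} = 1$ ($u{\left(L \right)} = \sqrt{-5 + 6} = \sqrt{1} = 1$)
$u{\left(-13 \right)} t{\left(-3 \right)} = 1 \left(6 - -15 + \frac{20}{-3}\right) = 1 \left(6 + 15 + 20 \left(- \frac{1}{3}\right)\right) = 1 \left(6 + 15 - \frac{20}{3}\right) = 1 \cdot \frac{43}{3} = \frac{43}{3}$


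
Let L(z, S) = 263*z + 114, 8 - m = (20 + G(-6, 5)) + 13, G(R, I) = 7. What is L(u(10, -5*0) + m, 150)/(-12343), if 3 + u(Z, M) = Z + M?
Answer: 6461/12343 ≈ 0.52345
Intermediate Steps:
m = -32 (m = 8 - ((20 + 7) + 13) = 8 - (27 + 13) = 8 - 1*40 = 8 - 40 = -32)
u(Z, M) = -3 + M + Z (u(Z, M) = -3 + (Z + M) = -3 + (M + Z) = -3 + M + Z)
L(z, S) = 114 + 263*z
L(u(10, -5*0) + m, 150)/(-12343) = (114 + 263*((-3 - 5*0 + 10) - 32))/(-12343) = (114 + 263*((-3 + 0 + 10) - 32))*(-1/12343) = (114 + 263*(7 - 32))*(-1/12343) = (114 + 263*(-25))*(-1/12343) = (114 - 6575)*(-1/12343) = -6461*(-1/12343) = 6461/12343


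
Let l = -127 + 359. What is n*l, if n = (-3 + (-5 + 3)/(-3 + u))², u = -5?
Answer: 3509/2 ≈ 1754.5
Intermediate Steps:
n = 121/16 (n = (-3 + (-5 + 3)/(-3 - 5))² = (-3 - 2/(-8))² = (-3 - 2*(-⅛))² = (-3 + ¼)² = (-11/4)² = 121/16 ≈ 7.5625)
l = 232
n*l = (121/16)*232 = 3509/2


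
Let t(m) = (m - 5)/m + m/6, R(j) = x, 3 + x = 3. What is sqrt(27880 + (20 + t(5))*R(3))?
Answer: 2*sqrt(6970) ≈ 166.97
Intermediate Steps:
x = 0 (x = -3 + 3 = 0)
R(j) = 0
t(m) = m/6 + (-5 + m)/m (t(m) = (-5 + m)/m + m*(1/6) = (-5 + m)/m + m/6 = m/6 + (-5 + m)/m)
sqrt(27880 + (20 + t(5))*R(3)) = sqrt(27880 + (20 + (1 - 5/5 + (1/6)*5))*0) = sqrt(27880 + (20 + (1 - 5*1/5 + 5/6))*0) = sqrt(27880 + (20 + (1 - 1 + 5/6))*0) = sqrt(27880 + (20 + 5/6)*0) = sqrt(27880 + (125/6)*0) = sqrt(27880 + 0) = sqrt(27880) = 2*sqrt(6970)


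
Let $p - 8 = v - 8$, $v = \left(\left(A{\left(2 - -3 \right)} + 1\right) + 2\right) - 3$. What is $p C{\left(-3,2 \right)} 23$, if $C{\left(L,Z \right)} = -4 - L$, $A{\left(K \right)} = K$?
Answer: $-115$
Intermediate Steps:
$v = 5$ ($v = \left(\left(\left(2 - -3\right) + 1\right) + 2\right) - 3 = \left(\left(\left(2 + 3\right) + 1\right) + 2\right) - 3 = \left(\left(5 + 1\right) + 2\right) - 3 = \left(6 + 2\right) - 3 = 8 - 3 = 5$)
$p = 5$ ($p = 8 + \left(5 - 8\right) = 8 - 3 = 5$)
$p C{\left(-3,2 \right)} 23 = 5 \left(-4 - -3\right) 23 = 5 \left(-4 + 3\right) 23 = 5 \left(-1\right) 23 = \left(-5\right) 23 = -115$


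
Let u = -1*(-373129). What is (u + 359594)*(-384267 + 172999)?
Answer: -154800922764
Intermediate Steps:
u = 373129
(u + 359594)*(-384267 + 172999) = (373129 + 359594)*(-384267 + 172999) = 732723*(-211268) = -154800922764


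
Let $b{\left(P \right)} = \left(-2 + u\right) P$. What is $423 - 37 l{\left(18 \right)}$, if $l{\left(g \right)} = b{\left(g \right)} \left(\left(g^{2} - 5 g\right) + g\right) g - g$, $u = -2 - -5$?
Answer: $-3019887$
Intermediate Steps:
$u = 3$ ($u = -2 + 5 = 3$)
$b{\left(P \right)} = P$ ($b{\left(P \right)} = \left(-2 + 3\right) P = 1 P = P$)
$l{\left(g \right)} = - g + g^{2} \left(g^{2} - 4 g\right)$ ($l{\left(g \right)} = g \left(\left(g^{2} - 5 g\right) + g\right) g - g = g \left(g^{2} - 4 g\right) g - g = g^{2} \left(g^{2} - 4 g\right) - g = - g + g^{2} \left(g^{2} - 4 g\right)$)
$423 - 37 l{\left(18 \right)} = 423 - 37 \left(18^{4} - 18 - 4 \cdot 18^{3}\right) = 423 - 37 \left(104976 - 18 - 23328\right) = 423 - 3020310 = -3019887$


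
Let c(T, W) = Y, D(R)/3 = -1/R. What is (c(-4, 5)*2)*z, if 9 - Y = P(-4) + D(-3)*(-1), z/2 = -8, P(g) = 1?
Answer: -288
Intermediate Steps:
z = -16 (z = 2*(-8) = -16)
D(R) = -3/R (D(R) = 3*(-1/R) = -3/R)
Y = 9 (Y = 9 - (1 - 3/(-3)*(-1)) = 9 - (1 - 3*(-⅓)*(-1)) = 9 - (1 + 1*(-1)) = 9 - (1 - 1) = 9 - 1*0 = 9 + 0 = 9)
c(T, W) = 9
(c(-4, 5)*2)*z = (9*2)*(-16) = 18*(-16) = -288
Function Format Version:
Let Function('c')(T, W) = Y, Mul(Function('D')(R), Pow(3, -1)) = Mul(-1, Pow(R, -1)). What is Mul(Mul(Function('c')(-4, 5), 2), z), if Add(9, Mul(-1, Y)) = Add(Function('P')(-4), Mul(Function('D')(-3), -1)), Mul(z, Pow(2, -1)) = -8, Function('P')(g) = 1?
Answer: -288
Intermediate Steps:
z = -16 (z = Mul(2, -8) = -16)
Function('D')(R) = Mul(-3, Pow(R, -1)) (Function('D')(R) = Mul(3, Mul(-1, Pow(R, -1))) = Mul(-3, Pow(R, -1)))
Y = 9 (Y = Add(9, Mul(-1, Add(1, Mul(Mul(-3, Pow(-3, -1)), -1)))) = Add(9, Mul(-1, Add(1, Mul(Mul(-3, Rational(-1, 3)), -1)))) = Add(9, Mul(-1, Add(1, Mul(1, -1)))) = Add(9, Mul(-1, Add(1, -1))) = Add(9, Mul(-1, 0)) = Add(9, 0) = 9)
Function('c')(T, W) = 9
Mul(Mul(Function('c')(-4, 5), 2), z) = Mul(Mul(9, 2), -16) = Mul(18, -16) = -288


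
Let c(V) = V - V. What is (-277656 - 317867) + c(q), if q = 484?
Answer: -595523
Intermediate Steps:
c(V) = 0
(-277656 - 317867) + c(q) = (-277656 - 317867) + 0 = -595523 + 0 = -595523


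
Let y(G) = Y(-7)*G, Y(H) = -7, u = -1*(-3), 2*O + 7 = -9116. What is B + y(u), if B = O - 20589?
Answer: -50343/2 ≈ -25172.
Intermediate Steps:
O = -9123/2 (O = -7/2 + (½)*(-9116) = -7/2 - 4558 = -9123/2 ≈ -4561.5)
u = 3
y(G) = -7*G
B = -50301/2 (B = -9123/2 - 20589 = -50301/2 ≈ -25151.)
B + y(u) = -50301/2 - 7*3 = -50301/2 - 21 = -50343/2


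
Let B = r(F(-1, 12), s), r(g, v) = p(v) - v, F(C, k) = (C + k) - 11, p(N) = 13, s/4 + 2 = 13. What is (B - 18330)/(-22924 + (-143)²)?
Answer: 18361/2475 ≈ 7.4186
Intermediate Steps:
s = 44 (s = -8 + 4*13 = -8 + 52 = 44)
F(C, k) = -11 + C + k
r(g, v) = 13 - v
B = -31 (B = 13 - 1*44 = 13 - 44 = -31)
(B - 18330)/(-22924 + (-143)²) = (-31 - 18330)/(-22924 + (-143)²) = -18361/(-22924 + 20449) = -18361/(-2475) = -18361*(-1/2475) = 18361/2475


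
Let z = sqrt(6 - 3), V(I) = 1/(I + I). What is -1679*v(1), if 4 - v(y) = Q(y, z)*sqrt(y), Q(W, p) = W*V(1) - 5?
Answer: -28543/2 ≈ -14272.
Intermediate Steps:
V(I) = 1/(2*I)
z = sqrt(3) ≈ 1.7320
Q(W, p) = -5 + W/2 (Q(W, p) = W*((1/2)/1) - 5 = W*((1/2)*1) - 5 = W*(1/2) - 5 = W/2 - 5 = -5 + W/2)
v(y) = 4 - sqrt(y)*(-5 + y/2) (v(y) = 4 - (-5 + y/2)*sqrt(y) = 4 - sqrt(y)*(-5 + y/2))
-1679*v(1) = -1679*(4 + sqrt(1)*(10 - 1*1)/2) = -1679*(4 + (1/2)*1*(10 - 1)) = -1679*(4 + (1/2)*1*9) = -1679*(4 + 9/2) = -1679*17/2 = -28543/2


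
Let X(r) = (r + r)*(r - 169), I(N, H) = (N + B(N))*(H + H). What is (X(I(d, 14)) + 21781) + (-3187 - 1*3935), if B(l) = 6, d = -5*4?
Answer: 454483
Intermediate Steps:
d = -20
I(N, H) = 2*H*(6 + N) (I(N, H) = (N + 6)*(H + H) = (6 + N)*(2*H) = 2*H*(6 + N))
X(r) = 2*r*(-169 + r) (X(r) = (2*r)*(-169 + r) = 2*r*(-169 + r))
(X(I(d, 14)) + 21781) + (-3187 - 1*3935) = (2*(2*14*(6 - 20))*(-169 + 2*14*(6 - 20)) + 21781) + (-3187 - 1*3935) = (2*(2*14*(-14))*(-169 + 2*14*(-14)) + 21781) + (-3187 - 3935) = (2*(-392)*(-169 - 392) + 21781) - 7122 = (2*(-392)*(-561) + 21781) - 7122 = (439824 + 21781) - 7122 = 461605 - 7122 = 454483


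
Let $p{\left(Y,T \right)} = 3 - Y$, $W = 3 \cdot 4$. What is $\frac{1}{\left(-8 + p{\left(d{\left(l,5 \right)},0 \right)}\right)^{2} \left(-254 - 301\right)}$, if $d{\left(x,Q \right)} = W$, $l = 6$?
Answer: $- \frac{1}{160395} \approx -6.2346 \cdot 10^{-6}$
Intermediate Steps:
$W = 12$
$d{\left(x,Q \right)} = 12$
$\frac{1}{\left(-8 + p{\left(d{\left(l,5 \right)},0 \right)}\right)^{2} \left(-254 - 301\right)} = \frac{1}{\left(-8 + \left(3 - 12\right)\right)^{2} \left(-254 - 301\right)} = \frac{1}{\left(-8 + \left(3 - 12\right)\right)^{2} \left(-555\right)} = \frac{1}{\left(-8 - 9\right)^{2} \left(-555\right)} = \frac{1}{\left(-17\right)^{2} \left(-555\right)} = \frac{1}{289 \left(-555\right)} = \frac{1}{-160395} = - \frac{1}{160395}$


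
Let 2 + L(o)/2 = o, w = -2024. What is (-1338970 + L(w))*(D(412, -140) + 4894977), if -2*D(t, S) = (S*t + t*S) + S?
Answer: -6651621320994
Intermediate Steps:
D(t, S) = -S/2 - S*t (D(t, S) = -((S*t + t*S) + S)/2 = -((S*t + S*t) + S)/2 = -(2*S*t + S)/2 = -(S + 2*S*t)/2 = -S/2 - S*t)
L(o) = -4 + 2*o
(-1338970 + L(w))*(D(412, -140) + 4894977) = (-1338970 + (-4 + 2*(-2024)))*(-1*(-140)*(1/2 + 412) + 4894977) = (-1338970 + (-4 - 4048))*(-1*(-140)*825/2 + 4894977) = (-1338970 - 4052)*(57750 + 4894977) = -1343022*4952727 = -6651621320994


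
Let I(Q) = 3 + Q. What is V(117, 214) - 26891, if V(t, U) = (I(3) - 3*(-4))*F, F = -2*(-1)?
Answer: -26855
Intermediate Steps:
F = 2
V(t, U) = 36 (V(t, U) = ((3 + 3) - 3*(-4))*2 = (6 + 12)*2 = 18*2 = 36)
V(117, 214) - 26891 = 36 - 26891 = -26855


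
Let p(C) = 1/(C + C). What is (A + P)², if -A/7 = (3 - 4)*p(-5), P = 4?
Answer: 1089/100 ≈ 10.890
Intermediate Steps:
p(C) = 1/(2*C)
A = -7/10 (A = -7*(3 - 4)*(½)/(-5) = -(-7)*(½)*(-⅕) = -(-7)*(-1)/10 = -7*⅒ = -7/10 ≈ -0.70000)
(A + P)² = (-7/10 + 4)² = (33/10)² = 1089/100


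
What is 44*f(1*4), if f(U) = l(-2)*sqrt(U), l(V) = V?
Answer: -176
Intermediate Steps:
f(U) = -2*sqrt(U)
44*f(1*4) = 44*(-2*sqrt(1*4)) = 44*(-2*sqrt(4)) = 44*(-2*2) = 44*(-4) = -176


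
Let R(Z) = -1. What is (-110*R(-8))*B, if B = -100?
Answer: -11000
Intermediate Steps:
(-110*R(-8))*B = -110*(-1)*(-100) = 110*(-100) = -11000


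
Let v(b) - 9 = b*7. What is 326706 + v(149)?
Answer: 327758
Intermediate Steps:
v(b) = 9 + 7*b (v(b) = 9 + b*7 = 9 + 7*b)
326706 + v(149) = 326706 + (9 + 7*149) = 326706 + (9 + 1043) = 326706 + 1052 = 327758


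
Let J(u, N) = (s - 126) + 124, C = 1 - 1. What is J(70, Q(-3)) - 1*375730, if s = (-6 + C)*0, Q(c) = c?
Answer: -375732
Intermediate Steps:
C = 0
s = 0 (s = (-6 + 0)*0 = -6*0 = 0)
J(u, N) = -2 (J(u, N) = (0 - 126) + 124 = -126 + 124 = -2)
J(70, Q(-3)) - 1*375730 = -2 - 1*375730 = -2 - 375730 = -375732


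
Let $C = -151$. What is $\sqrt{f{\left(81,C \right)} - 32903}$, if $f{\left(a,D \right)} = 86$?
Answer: $i \sqrt{32817} \approx 181.15 i$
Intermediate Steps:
$\sqrt{f{\left(81,C \right)} - 32903} = \sqrt{86 - 32903} = \sqrt{-32817} = i \sqrt{32817}$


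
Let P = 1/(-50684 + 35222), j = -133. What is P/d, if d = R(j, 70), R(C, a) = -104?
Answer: 1/1608048 ≈ 6.2187e-7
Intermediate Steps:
d = -104
P = -1/15462 (P = 1/(-15462) = -1/15462 ≈ -6.4675e-5)
P/d = -1/15462/(-104) = -1/15462*(-1/104) = 1/1608048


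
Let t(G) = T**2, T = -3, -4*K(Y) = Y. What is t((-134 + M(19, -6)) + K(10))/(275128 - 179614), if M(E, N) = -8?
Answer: 3/31838 ≈ 9.4227e-5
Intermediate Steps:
K(Y) = -Y/4
t(G) = 9 (t(G) = (-3)**2 = 9)
t((-134 + M(19, -6)) + K(10))/(275128 - 179614) = 9/(275128 - 179614) = 9/95514 = 9*(1/95514) = 3/31838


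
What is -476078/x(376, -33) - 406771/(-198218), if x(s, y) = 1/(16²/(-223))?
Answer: 24158101334957/44202614 ≈ 5.4653e+5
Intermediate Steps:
x(s, y) = -223/256 (x(s, y) = 1/(256*(-1/223)) = 1/(-256/223) = -223/256)
-476078/x(376, -33) - 406771/(-198218) = -476078/(-223/256) - 406771/(-198218) = -476078*(-256/223) - 406771*(-1/198218) = 121875968/223 + 406771/198218 = 24158101334957/44202614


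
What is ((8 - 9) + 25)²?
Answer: 576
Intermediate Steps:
((8 - 9) + 25)² = (-1 + 25)² = 24² = 576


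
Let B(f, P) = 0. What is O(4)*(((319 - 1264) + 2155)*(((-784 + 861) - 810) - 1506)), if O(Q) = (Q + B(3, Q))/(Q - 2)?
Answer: -5418380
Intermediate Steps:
O(Q) = Q/(-2 + Q) (O(Q) = (Q + 0)/(Q - 2) = Q/(-2 + Q))
O(4)*(((319 - 1264) + 2155)*(((-784 + 861) - 810) - 1506)) = (4/(-2 + 4))*(((319 - 1264) + 2155)*(((-784 + 861) - 810) - 1506)) = (4/2)*((-945 + 2155)*((77 - 810) - 1506)) = (4*(½))*(1210*(-733 - 1506)) = 2*(1210*(-2239)) = 2*(-2709190) = -5418380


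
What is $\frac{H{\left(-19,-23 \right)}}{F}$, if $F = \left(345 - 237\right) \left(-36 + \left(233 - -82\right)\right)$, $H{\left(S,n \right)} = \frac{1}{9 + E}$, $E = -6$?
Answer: $\frac{1}{90396} \approx 1.1062 \cdot 10^{-5}$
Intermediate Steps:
$H{\left(S,n \right)} = \frac{1}{3}$ ($H{\left(S,n \right)} = \frac{1}{9 - 6} = \frac{1}{3}$)
$F = 30132$ ($F = 108 \left(-36 + \left(233 + 82\right)\right) = 108 \left(-36 + 315\right) = 108 \cdot 279 = 30132$)
$\frac{H{\left(-19,-23 \right)}}{F} = \frac{1}{3 \cdot 30132} = \frac{1}{3} \cdot \frac{1}{30132} = \frac{1}{90396}$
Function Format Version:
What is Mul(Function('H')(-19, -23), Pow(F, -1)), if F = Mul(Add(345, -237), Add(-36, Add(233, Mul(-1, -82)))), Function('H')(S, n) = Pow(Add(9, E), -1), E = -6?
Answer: Rational(1, 90396) ≈ 1.1062e-5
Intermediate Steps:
Function('H')(S, n) = Rational(1, 3) (Function('H')(S, n) = Pow(Add(9, -6), -1) = Pow(3, -1) = Rational(1, 3))
F = 30132 (F = Mul(108, Add(-36, Add(233, 82))) = Mul(108, Add(-36, 315)) = Mul(108, 279) = 30132)
Mul(Function('H')(-19, -23), Pow(F, -1)) = Mul(Rational(1, 3), Pow(30132, -1)) = Mul(Rational(1, 3), Rational(1, 30132)) = Rational(1, 90396)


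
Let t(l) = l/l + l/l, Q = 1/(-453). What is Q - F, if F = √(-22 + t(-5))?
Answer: -1/453 - 2*I*√5 ≈ -0.0022075 - 4.4721*I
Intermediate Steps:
Q = -1/453 ≈ -0.0022075
t(l) = 2 (t(l) = 1 + 1 = 2)
F = 2*I*√5 (F = √(-22 + 2) = √(-20) = 2*I*√5 ≈ 4.4721*I)
Q - F = -1/453 - 2*I*√5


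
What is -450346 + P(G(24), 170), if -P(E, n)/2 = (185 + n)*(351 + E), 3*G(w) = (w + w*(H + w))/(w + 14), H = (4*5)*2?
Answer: -13476164/19 ≈ -7.0927e+5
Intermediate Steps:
H = 40 (H = 20*2 = 40)
G(w) = (w + w*(40 + w))/(3*(14 + w)) (G(w) = ((w + w*(40 + w))/(w + 14))/3 = ((w + w*(40 + w))/(14 + w))/3 = (w + w*(40 + w))/(3*(14 + w)))
P(E, n) = -2*(185 + n)*(351 + E)
-450346 + P(G(24), 170) = -450346 + (-129870 - 702*170 - 370*24*(41 + 24)/(3*(14 + 24)) - 2*(⅓)*24*(41 + 24)/(14 + 24)*170) = -450346 + (-129870 - 119340 - 370*24*65/(3*38) - 2*(⅓)*24*65/38*170) = -450346 + (-129870 - 119340 - 370*24*65/(3*38) - 2*(⅓)*24*(1/38)*65*170) = -450346 + (-129870 - 119340 - 370*260/19 - 2*260/19*170) = -450346 + (-129870 - 119340 - 96200/19 - 88400/19) = -450346 - 4919590/19 = -13476164/19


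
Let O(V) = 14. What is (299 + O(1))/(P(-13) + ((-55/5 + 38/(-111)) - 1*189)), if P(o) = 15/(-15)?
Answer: -34743/22349 ≈ -1.5546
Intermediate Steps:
P(o) = -1 (P(o) = 15*(-1/15) = -1)
(299 + O(1))/(P(-13) + ((-55/5 + 38/(-111)) - 1*189)) = (299 + 14)/(-1 + ((-55/5 + 38/(-111)) - 1*189)) = 313/(-1 + ((-55*1/5 + 38*(-1/111)) - 189)) = 313/(-1 + ((-11 - 38/111) - 189)) = 313/(-1 + (-1259/111 - 189)) = 313/(-1 - 22238/111) = 313/(-22349/111) = 313*(-111/22349) = -34743/22349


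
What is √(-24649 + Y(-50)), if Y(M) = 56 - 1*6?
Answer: I*√24599 ≈ 156.84*I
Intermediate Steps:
Y(M) = 50 (Y(M) = 56 - 6 = 50)
√(-24649 + Y(-50)) = √(-24649 + 50) = √(-24599) = I*√24599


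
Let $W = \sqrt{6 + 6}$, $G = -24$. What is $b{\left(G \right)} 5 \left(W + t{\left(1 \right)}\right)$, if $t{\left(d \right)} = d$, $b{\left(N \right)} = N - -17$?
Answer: $-35 - 70 \sqrt{3} \approx -156.24$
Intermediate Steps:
$b{\left(N \right)} = 17 + N$ ($b{\left(N \right)} = N + 17 = 17 + N$)
$W = 2 \sqrt{3}$ ($W = \sqrt{12} = 2 \sqrt{3} \approx 3.4641$)
$b{\left(G \right)} 5 \left(W + t{\left(1 \right)}\right) = \left(17 - 24\right) 5 \left(2 \sqrt{3} + 1\right) = - 7 \cdot 5 \left(1 + 2 \sqrt{3}\right) = - 7 \left(5 + 10 \sqrt{3}\right) = -35 - 70 \sqrt{3}$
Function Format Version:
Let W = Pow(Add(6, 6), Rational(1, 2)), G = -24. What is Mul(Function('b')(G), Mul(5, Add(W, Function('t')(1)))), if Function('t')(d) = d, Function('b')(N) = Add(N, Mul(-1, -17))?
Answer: Add(-35, Mul(-70, Pow(3, Rational(1, 2)))) ≈ -156.24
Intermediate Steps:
Function('b')(N) = Add(17, N) (Function('b')(N) = Add(N, 17) = Add(17, N))
W = Mul(2, Pow(3, Rational(1, 2))) (W = Pow(12, Rational(1, 2)) = Mul(2, Pow(3, Rational(1, 2))) ≈ 3.4641)
Mul(Function('b')(G), Mul(5, Add(W, Function('t')(1)))) = Mul(Add(17, -24), Mul(5, Add(Mul(2, Pow(3, Rational(1, 2))), 1))) = Mul(-7, Mul(5, Add(1, Mul(2, Pow(3, Rational(1, 2)))))) = Mul(-7, Add(5, Mul(10, Pow(3, Rational(1, 2))))) = Add(-35, Mul(-70, Pow(3, Rational(1, 2))))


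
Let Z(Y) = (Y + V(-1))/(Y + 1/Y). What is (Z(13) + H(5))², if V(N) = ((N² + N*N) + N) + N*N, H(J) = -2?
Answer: 841/1156 ≈ 0.72751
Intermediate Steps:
V(N) = N + 3*N² (V(N) = ((N² + N²) + N) + N² = (2*N² + N) + N² = (N + 2*N²) + N² = N + 3*N²)
Z(Y) = (2 + Y)/(Y + 1/Y) (Z(Y) = (Y - (1 + 3*(-1)))/(Y + 1/Y) = (Y - (1 - 3))/(Y + 1/Y) = (Y - 1*(-2))/(Y + 1/Y) = (Y + 2)/(Y + 1/Y) = (2 + Y)/(Y + 1/Y))
(Z(13) + H(5))² = (13*(2 + 13)/(1 + 13²) - 2)² = (13*15/(1 + 169) - 2)² = (13*15/170 - 2)² = (13*(1/170)*15 - 2)² = (39/34 - 2)² = (-29/34)² = 841/1156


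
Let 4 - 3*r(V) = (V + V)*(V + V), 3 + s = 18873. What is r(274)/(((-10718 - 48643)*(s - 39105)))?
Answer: -20020/240233967 ≈ -8.3335e-5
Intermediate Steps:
s = 18870 (s = -3 + 18873 = 18870)
r(V) = 4/3 - 4*V²/3 (r(V) = 4/3 - (V + V)*(V + V)/3 = 4/3 - 2*V*2*V/3 = 4/3 - 4*V²/3)
r(274)/(((-10718 - 48643)*(s - 39105))) = (4/3 - 4/3*274²)/(((-10718 - 48643)*(18870 - 39105))) = (4/3 - 4/3*75076)/((-59361*(-20235))) = (4/3 - 300304/3)/1201169835 = -100100*1/1201169835 = -20020/240233967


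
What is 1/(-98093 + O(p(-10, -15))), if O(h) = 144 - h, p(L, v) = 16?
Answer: -1/97965 ≈ -1.0208e-5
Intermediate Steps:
1/(-98093 + O(p(-10, -15))) = 1/(-98093 + (144 - 1*16)) = 1/(-98093 + (144 - 16)) = 1/(-98093 + 128) = 1/(-97965) = -1/97965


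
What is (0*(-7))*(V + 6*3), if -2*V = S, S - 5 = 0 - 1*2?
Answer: 0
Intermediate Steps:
S = 3 (S = 5 + (0 - 1*2) = 5 + (0 - 2) = 5 - 2 = 3)
V = -3/2 (V = -½*3 = -3/2 ≈ -1.5000)
(0*(-7))*(V + 6*3) = (0*(-7))*(-3/2 + 6*3) = 0*(-3/2 + 18) = 0*(33/2) = 0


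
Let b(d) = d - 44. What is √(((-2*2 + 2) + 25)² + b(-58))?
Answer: √427 ≈ 20.664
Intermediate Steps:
b(d) = -44 + d
√(((-2*2 + 2) + 25)² + b(-58)) = √(((-2*2 + 2) + 25)² + (-44 - 58)) = √(((-4 + 2) + 25)² - 102) = √((-2 + 25)² - 102) = √(23² - 102) = √(529 - 102) = √427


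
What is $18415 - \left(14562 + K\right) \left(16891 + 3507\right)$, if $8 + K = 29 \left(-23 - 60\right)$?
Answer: $-247756091$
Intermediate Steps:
$K = -2415$ ($K = -8 + 29 \left(-23 - 60\right) = -8 + 29 \left(-83\right) = -8 - 2407 = -2415$)
$18415 - \left(14562 + K\right) \left(16891 + 3507\right) = 18415 - \left(14562 - 2415\right) \left(16891 + 3507\right) = 18415 - 12147 \cdot 20398 = 18415 - 247774506 = -247756091$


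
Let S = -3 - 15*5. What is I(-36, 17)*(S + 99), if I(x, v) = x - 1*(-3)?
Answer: -693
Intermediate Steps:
I(x, v) = 3 + x (I(x, v) = x + 3 = 3 + x)
S = -78 (S = -3 - 75 = -78)
I(-36, 17)*(S + 99) = (3 - 36)*(-78 + 99) = -33*21 = -693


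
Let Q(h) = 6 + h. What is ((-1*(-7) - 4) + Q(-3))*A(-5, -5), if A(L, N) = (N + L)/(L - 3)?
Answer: 15/2 ≈ 7.5000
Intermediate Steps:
A(L, N) = (L + N)/(-3 + L)
((-1*(-7) - 4) + Q(-3))*A(-5, -5) = ((-1*(-7) - 4) + (6 - 3))*((-5 - 5)/(-3 - 5)) = ((7 - 4) + 3)*(-10/(-8)) = (3 + 3)*(-1/8*(-10)) = 6*(5/4) = 15/2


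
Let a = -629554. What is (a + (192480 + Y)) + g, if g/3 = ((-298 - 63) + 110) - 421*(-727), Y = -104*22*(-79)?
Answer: 661126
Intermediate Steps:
Y = 180752 (Y = -2288*(-79) = 180752)
g = 917448 (g = 3*(((-298 - 63) + 110) - 421*(-727)) = 3*((-361 + 110) + 306067) = 3*(-251 + 306067) = 3*305816 = 917448)
(a + (192480 + Y)) + g = (-629554 + (192480 + 180752)) + 917448 = (-629554 + 373232) + 917448 = -256322 + 917448 = 661126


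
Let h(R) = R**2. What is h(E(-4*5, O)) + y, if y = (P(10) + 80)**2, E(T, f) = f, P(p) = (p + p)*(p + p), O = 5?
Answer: 230425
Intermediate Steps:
P(p) = 4*p**2 (P(p) = (2*p)*(2*p) = 4*p**2)
y = 230400 (y = (4*10**2 + 80)**2 = (4*100 + 80)**2 = (400 + 80)**2 = 480**2 = 230400)
h(E(-4*5, O)) + y = 5**2 + 230400 = 25 + 230400 = 230425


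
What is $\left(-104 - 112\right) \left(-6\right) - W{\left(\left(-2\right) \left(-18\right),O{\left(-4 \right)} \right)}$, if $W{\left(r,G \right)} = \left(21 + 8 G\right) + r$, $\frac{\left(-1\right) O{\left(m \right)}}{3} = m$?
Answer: $1143$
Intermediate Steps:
$O{\left(m \right)} = - 3 m$
$W{\left(r,G \right)} = 21 + r + 8 G$
$\left(-104 - 112\right) \left(-6\right) - W{\left(\left(-2\right) \left(-18\right),O{\left(-4 \right)} \right)} = \left(-104 - 112\right) \left(-6\right) - \left(21 - -36 + 8 \left(\left(-3\right) \left(-4\right)\right)\right) = \left(-216\right) \left(-6\right) - \left(21 + 36 + 8 \cdot 12\right) = 1296 - \left(21 + 36 + 96\right) = 1296 - 153 = 1143$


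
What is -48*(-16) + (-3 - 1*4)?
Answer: 761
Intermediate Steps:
-48*(-16) + (-3 - 1*4) = 768 + (-3 - 4) = 768 - 7 = 761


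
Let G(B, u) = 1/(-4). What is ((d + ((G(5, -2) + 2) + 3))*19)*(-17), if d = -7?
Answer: 2907/4 ≈ 726.75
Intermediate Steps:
G(B, u) = -¼
((d + ((G(5, -2) + 2) + 3))*19)*(-17) = ((-7 + ((-¼ + 2) + 3))*19)*(-17) = ((-7 + (7/4 + 3))*19)*(-17) = ((-7 + 19/4)*19)*(-17) = -9/4*19*(-17) = -171/4*(-17) = 2907/4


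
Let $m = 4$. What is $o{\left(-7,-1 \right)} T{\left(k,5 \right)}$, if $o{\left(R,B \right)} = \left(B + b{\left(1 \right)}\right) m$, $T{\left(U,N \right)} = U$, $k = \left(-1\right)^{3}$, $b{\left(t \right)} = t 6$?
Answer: $-20$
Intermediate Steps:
$b{\left(t \right)} = 6 t$
$k = -1$
$o{\left(R,B \right)} = 24 + 4 B$ ($o{\left(R,B \right)} = \left(B + 6 \cdot 1\right) 4 = \left(B + 6\right) 4 = \left(6 + B\right) 4 = 24 + 4 B$)
$o{\left(-7,-1 \right)} T{\left(k,5 \right)} = \left(24 + 4 \left(-1\right)\right) \left(-1\right) = \left(24 - 4\right) \left(-1\right) = 20 \left(-1\right) = -20$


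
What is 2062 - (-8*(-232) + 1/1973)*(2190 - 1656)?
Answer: -1951380400/1973 ≈ -9.8904e+5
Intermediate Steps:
2062 - (-8*(-232) + 1/1973)*(2190 - 1656) = 2062 - (1856 + 1/1973)*534 = 2062 - 3661889*534/1973 = 2062 - 1*1955448726/1973 = 2062 - 1955448726/1973 = -1951380400/1973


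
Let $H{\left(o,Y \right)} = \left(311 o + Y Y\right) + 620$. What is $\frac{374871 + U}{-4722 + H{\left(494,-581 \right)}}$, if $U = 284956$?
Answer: $\frac{659827}{487093} \approx 1.3546$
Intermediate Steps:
$H{\left(o,Y \right)} = 620 + Y^{2} + 311 o$ ($H{\left(o,Y \right)} = \left(311 o + Y^{2}\right) + 620 = \left(Y^{2} + 311 o\right) + 620 = 620 + Y^{2} + 311 o$)
$\frac{374871 + U}{-4722 + H{\left(494,-581 \right)}} = \frac{374871 + 284956}{-4722 + \left(620 + \left(-581\right)^{2} + 311 \cdot 494\right)} = \frac{659827}{-4722 + \left(620 + 337561 + 153634\right)} = \frac{659827}{-4722 + 491815} = \frac{659827}{487093}$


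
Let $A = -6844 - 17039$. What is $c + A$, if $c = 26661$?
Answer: $2778$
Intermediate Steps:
$A = -23883$
$c + A = 26661 - 23883 = 2778$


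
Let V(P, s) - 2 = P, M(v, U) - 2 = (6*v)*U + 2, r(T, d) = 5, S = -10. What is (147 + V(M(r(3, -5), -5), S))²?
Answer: 9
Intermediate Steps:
M(v, U) = 4 + 6*U*v (M(v, U) = 2 + ((6*v)*U + 2) = 2 + (6*U*v + 2) = 2 + (2 + 6*U*v) = 4 + 6*U*v)
V(P, s) = 2 + P
(147 + V(M(r(3, -5), -5), S))² = (147 + (2 + (4 + 6*(-5)*5)))² = (147 + (2 + (4 - 150)))² = (147 + (2 - 146))² = (147 - 144)² = 3² = 9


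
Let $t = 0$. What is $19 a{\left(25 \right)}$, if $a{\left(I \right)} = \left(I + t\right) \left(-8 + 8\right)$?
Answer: $0$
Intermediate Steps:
$a{\left(I \right)} = 0$ ($a{\left(I \right)} = \left(I + 0\right) \left(-8 + 8\right) = I 0 = 0$)
$19 a{\left(25 \right)} = 19 \cdot 0 = 0$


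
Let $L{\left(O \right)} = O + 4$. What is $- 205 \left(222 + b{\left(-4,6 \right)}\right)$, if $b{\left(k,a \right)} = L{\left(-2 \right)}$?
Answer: $-45920$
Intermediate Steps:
$L{\left(O \right)} = 4 + O$
$b{\left(k,a \right)} = 2$ ($b{\left(k,a \right)} = 4 - 2 = 2$)
$- 205 \left(222 + b{\left(-4,6 \right)}\right) = - 205 \left(222 + 2\right) = \left(-205\right) 224 = -45920$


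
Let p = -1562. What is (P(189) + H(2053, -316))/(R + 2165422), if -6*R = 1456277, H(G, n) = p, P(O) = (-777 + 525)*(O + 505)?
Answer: -211740/2307251 ≈ -0.091772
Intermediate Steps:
P(O) = -127260 - 252*O (P(O) = -252*(505 + O) = -127260 - 252*O)
H(G, n) = -1562
R = -1456277/6 (R = -⅙*1456277 = -1456277/6 ≈ -2.4271e+5)
(P(189) + H(2053, -316))/(R + 2165422) = ((-127260 - 252*189) - 1562)/(-1456277/6 + 2165422) = ((-127260 - 47628) - 1562)/(11536255/6) = (-174888 - 1562)*(6/11536255) = -176450*6/11536255 = -211740/2307251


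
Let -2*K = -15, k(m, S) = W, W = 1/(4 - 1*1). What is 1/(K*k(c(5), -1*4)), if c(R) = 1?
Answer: 2/5 ≈ 0.40000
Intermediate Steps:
W = 1/3 (W = 1/(4 - 1) = 1/3 ≈ 0.33333)
k(m, S) = 1/3
K = 15/2 (K = -1/2*(-15) = 15/2 ≈ 7.5000)
1/(K*k(c(5), -1*4)) = 1/((15/2)*(1/3)) = 1/(5/2) = 2/5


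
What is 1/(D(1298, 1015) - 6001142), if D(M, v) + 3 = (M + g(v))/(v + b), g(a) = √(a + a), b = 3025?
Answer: -6996305927720/41985844088784196141 - 2020*√2030/293900908621489372987 ≈ -1.6663e-7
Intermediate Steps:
g(a) = √2*√a (g(a) = √(2*a) = √2*√a)
D(M, v) = -3 + (M + √2*√v)/(3025 + v) (D(M, v) = -3 + (M + √2*√v)/(v + 3025) = -3 + (M + √2*√v)/(3025 + v))
1/(D(1298, 1015) - 6001142) = 1/((-9075 + 1298 - 3*1015 + √2*√1015)/(3025 + 1015) - 6001142) = 1/((-9075 + 1298 - 3045 + √2030)/4040 - 6001142) = 1/((-10822 + √2030)/4040 - 6001142) = 1/((-5411/2020 + √2030/4040) - 6001142) = 1/(-12122312251/2020 + √2030/4040)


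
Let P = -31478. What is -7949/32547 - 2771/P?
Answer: -160030885/1024514466 ≈ -0.15620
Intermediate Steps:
-7949/32547 - 2771/P = -7949/32547 - 2771/(-31478) = -7949*1/32547 - 2771*(-1/31478) = -7949/32547 + 2771/31478 = -160030885/1024514466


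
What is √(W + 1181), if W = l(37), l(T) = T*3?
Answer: 2*√323 ≈ 35.944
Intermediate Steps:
l(T) = 3*T
W = 111 (W = 3*37 = 111)
√(W + 1181) = √(111 + 1181) = √1292 = 2*√323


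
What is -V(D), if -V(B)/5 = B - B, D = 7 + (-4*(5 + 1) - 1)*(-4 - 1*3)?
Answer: 0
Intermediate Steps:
D = 182 (D = 7 + (-4*6 - 1)*(-4 - 3) = 7 + (-24 - 1)*(-7) = 7 - 25*(-7) = 7 + 175 = 182)
V(B) = 0 (V(B) = -5*(B - B) = -5*0 = 0)
-V(D) = -1*0 = 0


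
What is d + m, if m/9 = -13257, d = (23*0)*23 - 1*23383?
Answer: -142696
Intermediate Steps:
d = -23383 (d = 0*23 - 23383 = 0 - 23383 = -23383)
m = -119313 (m = 9*(-13257) = -119313)
d + m = -23383 - 119313 = -142696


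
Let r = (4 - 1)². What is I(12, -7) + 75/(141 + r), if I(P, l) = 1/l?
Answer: 5/14 ≈ 0.35714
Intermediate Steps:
r = 9 (r = 3² = 9)
I(12, -7) + 75/(141 + r) = 1/(-7) + 75/(141 + 9) = -⅐ + 75/150 = -⅐ + (1/150)*75 = -⅐ + ½ = 5/14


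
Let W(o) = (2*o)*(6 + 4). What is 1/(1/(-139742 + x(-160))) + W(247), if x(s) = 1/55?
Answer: -7414109/55 ≈ -1.3480e+5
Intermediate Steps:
x(s) = 1/55
W(o) = 20*o (W(o) = (2*o)*10 = 20*o)
1/(1/(-139742 + x(-160))) + W(247) = 1/(1/(-139742 + 1/55)) + 20*247 = 1/(1/(-7685809/55)) + 4940 = 1/(-55/7685809) + 4940 = -7685809/55 + 4940 = -7414109/55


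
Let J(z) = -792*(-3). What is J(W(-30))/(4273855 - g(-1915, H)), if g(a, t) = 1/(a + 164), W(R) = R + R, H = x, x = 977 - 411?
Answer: 231132/415751117 ≈ 0.00055594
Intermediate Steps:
x = 566
H = 566
W(R) = 2*R
g(a, t) = 1/(164 + a)
J(z) = 2376
J(W(-30))/(4273855 - g(-1915, H)) = 2376/(4273855 - 1/(164 - 1915)) = 2376/(4273855 - 1/(-1751)) = 2376/(4273855 - 1*(-1/1751)) = 2376/(4273855 + 1/1751) = 2376/(7483520106/1751) = 2376*(1751/7483520106) = 231132/415751117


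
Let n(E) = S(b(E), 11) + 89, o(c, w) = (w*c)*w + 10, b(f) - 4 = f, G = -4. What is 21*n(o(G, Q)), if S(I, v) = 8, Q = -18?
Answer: 2037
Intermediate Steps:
b(f) = 4 + f
o(c, w) = 10 + c*w**2 (o(c, w) = (c*w)*w + 10 = c*w**2 + 10 = 10 + c*w**2)
n(E) = 97 (n(E) = 8 + 89 = 97)
21*n(o(G, Q)) = 21*97 = 2037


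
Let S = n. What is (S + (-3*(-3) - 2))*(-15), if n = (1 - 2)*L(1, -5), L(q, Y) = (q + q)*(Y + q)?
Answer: -225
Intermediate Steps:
L(q, Y) = 2*q*(Y + q) (L(q, Y) = (2*q)*(Y + q) = 2*q*(Y + q))
n = 8 (n = (1 - 2)*(2*1*(-5 + 1)) = -2*(-4) = -1*(-8) = 8)
S = 8
(S + (-3*(-3) - 2))*(-15) = (8 + (-3*(-3) - 2))*(-15) = (8 + (9 - 2))*(-15) = (8 + 7)*(-15) = 15*(-15) = -225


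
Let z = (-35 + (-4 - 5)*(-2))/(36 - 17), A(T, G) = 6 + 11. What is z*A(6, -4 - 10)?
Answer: -289/19 ≈ -15.211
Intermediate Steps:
A(T, G) = 17
z = -17/19 (z = (-35 - 9*(-2))/19 = (-35 + 18)*(1/19) = -17*1/19 = -17/19 ≈ -0.89474)
z*A(6, -4 - 10) = -17/19*17 = -289/19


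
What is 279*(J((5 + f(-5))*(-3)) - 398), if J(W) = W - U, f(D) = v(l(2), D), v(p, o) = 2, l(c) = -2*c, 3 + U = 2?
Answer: -116622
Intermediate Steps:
U = -1 (U = -3 + 2 = -1)
f(D) = 2
J(W) = 1 + W (J(W) = W - 1*(-1) = W + 1 = 1 + W)
279*(J((5 + f(-5))*(-3)) - 398) = 279*((1 + (5 + 2)*(-3)) - 398) = 279*((1 + 7*(-3)) - 398) = 279*((1 - 21) - 398) = 279*(-20 - 398) = 279*(-418) = -116622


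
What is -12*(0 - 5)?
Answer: 60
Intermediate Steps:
-12*(0 - 5) = -12*(-5) = 60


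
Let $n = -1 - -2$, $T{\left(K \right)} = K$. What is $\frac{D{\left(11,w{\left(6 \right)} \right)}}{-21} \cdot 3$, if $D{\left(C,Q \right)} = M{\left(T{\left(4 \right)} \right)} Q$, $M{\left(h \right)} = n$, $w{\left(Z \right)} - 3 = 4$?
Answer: $-1$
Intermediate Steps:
$n = 1$ ($n = -1 + 2 = 1$)
$w{\left(Z \right)} = 7$ ($w{\left(Z \right)} = 3 + 4 = 7$)
$M{\left(h \right)} = 1$
$D{\left(C,Q \right)} = Q$ ($D{\left(C,Q \right)} = 1 Q = Q$)
$\frac{D{\left(11,w{\left(6 \right)} \right)}}{-21} \cdot 3 = \frac{7}{-21} \cdot 3 = 7 \left(- \frac{1}{21}\right) 3 = \left(- \frac{1}{3}\right) 3 = -1$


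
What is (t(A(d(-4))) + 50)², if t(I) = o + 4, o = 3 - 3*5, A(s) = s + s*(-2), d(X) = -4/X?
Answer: 1764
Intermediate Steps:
A(s) = -s (A(s) = s - 2*s = -s)
o = -12 (o = 3 - 15 = -12)
t(I) = -8 (t(I) = -12 + 4 = -8)
(t(A(d(-4))) + 50)² = (-8 + 50)² = 42² = 1764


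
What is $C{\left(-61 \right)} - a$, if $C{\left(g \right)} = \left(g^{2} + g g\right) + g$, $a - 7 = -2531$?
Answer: $9905$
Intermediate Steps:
$a = -2524$ ($a = 7 - 2531 = -2524$)
$C{\left(g \right)} = g + 2 g^{2}$ ($C{\left(g \right)} = \left(g^{2} + g^{2}\right) + g = 2 g^{2} + g = g + 2 g^{2}$)
$C{\left(-61 \right)} - a = - 61 \left(1 + 2 \left(-61\right)\right) - -2524 = - 61 \left(1 - 122\right) + 2524 = \left(-61\right) \left(-121\right) + 2524 = 7381 + 2524 = 9905$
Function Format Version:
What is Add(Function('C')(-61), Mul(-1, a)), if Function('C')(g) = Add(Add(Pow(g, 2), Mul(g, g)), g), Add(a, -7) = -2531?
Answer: 9905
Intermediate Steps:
a = -2524 (a = Add(7, -2531) = -2524)
Function('C')(g) = Add(g, Mul(2, Pow(g, 2))) (Function('C')(g) = Add(Add(Pow(g, 2), Pow(g, 2)), g) = Add(Mul(2, Pow(g, 2)), g) = Add(g, Mul(2, Pow(g, 2))))
Add(Function('C')(-61), Mul(-1, a)) = Add(Mul(-61, Add(1, Mul(2, -61))), Mul(-1, -2524)) = Add(Mul(-61, Add(1, -122)), 2524) = Add(Mul(-61, -121), 2524) = Add(7381, 2524) = 9905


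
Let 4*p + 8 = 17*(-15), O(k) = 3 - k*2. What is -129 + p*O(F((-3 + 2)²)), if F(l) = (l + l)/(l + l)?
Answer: -779/4 ≈ -194.75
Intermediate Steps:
F(l) = 1 (F(l) = (2*l)/((2*l)) = (2*l)*(1/(2*l)) = 1)
O(k) = 3 - 2*k
p = -263/4 (p = -2 + (17*(-15))/4 = -2 + (¼)*(-255) = -2 - 255/4 = -263/4 ≈ -65.750)
-129 + p*O(F((-3 + 2)²)) = -129 - 263*(3 - 2*1)/4 = -129 - 263*(3 - 2)/4 = -129 - 263/4*1 = -129 - 263/4 = -779/4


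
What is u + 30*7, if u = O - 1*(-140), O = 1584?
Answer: 1934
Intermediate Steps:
u = 1724 (u = 1584 - 1*(-140) = 1584 + 140 = 1724)
u + 30*7 = 1724 + 30*7 = 1724 + 210 = 1934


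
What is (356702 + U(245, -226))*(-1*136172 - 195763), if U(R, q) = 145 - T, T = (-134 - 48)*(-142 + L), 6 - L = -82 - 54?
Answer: -118450008945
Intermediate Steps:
L = 142 (L = 6 - (-82 - 54) = 6 - 1*(-136) = 6 + 136 = 142)
T = 0 (T = (-134 - 48)*(-142 + 142) = -182*0 = 0)
U(R, q) = 145 (U(R, q) = 145 - 1*0 = 145 + 0 = 145)
(356702 + U(245, -226))*(-1*136172 - 195763) = (356702 + 145)*(-1*136172 - 195763) = 356847*(-136172 - 195763) = 356847*(-331935) = -118450008945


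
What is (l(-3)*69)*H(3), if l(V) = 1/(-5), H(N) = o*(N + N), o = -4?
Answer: 1656/5 ≈ 331.20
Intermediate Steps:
H(N) = -8*N (H(N) = -4*(N + N) = -8*N)
l(V) = -⅕
(l(-3)*69)*H(3) = (-⅕*69)*(-8*3) = -69/5*(-24) = 1656/5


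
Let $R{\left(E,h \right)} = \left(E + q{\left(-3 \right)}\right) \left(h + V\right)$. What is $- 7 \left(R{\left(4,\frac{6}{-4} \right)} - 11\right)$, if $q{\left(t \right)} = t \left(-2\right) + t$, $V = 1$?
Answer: $\frac{203}{2} \approx 101.5$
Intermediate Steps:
$q{\left(t \right)} = - t$ ($q{\left(t \right)} = - 2 t + t = - t$)
$R{\left(E,h \right)} = \left(1 + h\right) \left(3 + E\right)$ ($R{\left(E,h \right)} = \left(E - -3\right) \left(h + 1\right) = \left(E + 3\right) \left(1 + h\right) = \left(3 + E\right) \left(1 + h\right) = \left(1 + h\right) \left(3 + E\right)$)
$- 7 \left(R{\left(4,\frac{6}{-4} \right)} - 11\right) = - 7 \left(\left(3 + 4 + 3 \frac{6}{-4} + 4 \frac{6}{-4}\right) - 11\right) = - 7 \left(\left(3 + 4 + 3 \cdot 6 \left(- \frac{1}{4}\right) + 4 \cdot 6 \left(- \frac{1}{4}\right)\right) - 11\right) = - 7 \left(\left(3 + 4 + 3 \left(- \frac{3}{2}\right) + 4 \left(- \frac{3}{2}\right)\right) - 11\right) = - 7 \left(\left(3 + 4 - \frac{9}{2} - 6\right) - 11\right) = - 7 \left(- \frac{7}{2} - 11\right) = \left(-7\right) \left(- \frac{29}{2}\right) = \frac{203}{2}$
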